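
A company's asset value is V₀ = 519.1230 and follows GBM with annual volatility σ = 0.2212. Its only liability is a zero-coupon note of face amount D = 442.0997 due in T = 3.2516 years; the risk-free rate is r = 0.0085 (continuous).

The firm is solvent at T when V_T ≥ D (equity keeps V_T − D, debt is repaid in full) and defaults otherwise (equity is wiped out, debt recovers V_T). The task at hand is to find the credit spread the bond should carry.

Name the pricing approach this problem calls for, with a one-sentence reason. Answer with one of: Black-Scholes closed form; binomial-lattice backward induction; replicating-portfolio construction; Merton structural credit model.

Key observation: assets follow a GBM and default happens iff V_T < 442.0997; valuing claims on that split (equity as a call, risky debt as the residual) is the structural model's definition.

framework: Merton structural credit model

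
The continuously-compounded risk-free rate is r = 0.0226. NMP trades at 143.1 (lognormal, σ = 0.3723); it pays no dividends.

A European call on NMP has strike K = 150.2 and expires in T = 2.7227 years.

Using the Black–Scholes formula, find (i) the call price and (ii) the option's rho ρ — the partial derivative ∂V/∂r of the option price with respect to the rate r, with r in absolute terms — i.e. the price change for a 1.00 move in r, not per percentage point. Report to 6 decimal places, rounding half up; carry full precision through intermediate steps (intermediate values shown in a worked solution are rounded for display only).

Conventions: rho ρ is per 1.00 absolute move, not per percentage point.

price = 35.241372
ρ = 149.013997

σ√T = 0.3723·√2.7227 = 0.614318
d₁ = (ln(S/K) + (r+σ²/2)T) / (σ√T) = (ln(143.1/150.2) + (0.0226+0.3723²/2)·2.7227) / 0.614318 = (-0.048424 + 0.250226) / 0.614318 = 0.328498
d₂ = d₁ − σ√T = 0.328498 − 0.614318 = -0.285820
e^{−rT} = 0.940322
N(d₁) = 0.628732,  N(d₂) = 0.387508
Call price V = S·N(d₁) − K·e^{−rT}·N(d₂) = 89.971602 − 54.730230 = 35.241372
ρ = K·T·e^{−rT}·N(d₂) = 149.013997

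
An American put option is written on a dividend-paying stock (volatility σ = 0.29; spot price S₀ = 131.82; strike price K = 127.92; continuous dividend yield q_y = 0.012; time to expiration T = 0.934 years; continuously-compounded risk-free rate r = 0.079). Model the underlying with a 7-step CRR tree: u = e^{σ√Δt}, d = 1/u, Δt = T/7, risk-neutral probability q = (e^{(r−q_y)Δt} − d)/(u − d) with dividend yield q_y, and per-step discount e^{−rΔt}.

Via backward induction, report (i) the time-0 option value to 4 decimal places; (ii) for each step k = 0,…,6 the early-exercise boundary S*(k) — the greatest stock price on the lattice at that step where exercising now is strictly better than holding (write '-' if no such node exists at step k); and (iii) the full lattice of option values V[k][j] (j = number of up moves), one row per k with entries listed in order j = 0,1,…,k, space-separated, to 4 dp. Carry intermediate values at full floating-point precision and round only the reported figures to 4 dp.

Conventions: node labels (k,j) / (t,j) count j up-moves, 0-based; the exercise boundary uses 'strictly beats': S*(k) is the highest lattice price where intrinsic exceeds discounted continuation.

Δt=0.13343, u=1.11174, d=0.89949, q=0.51585, disc=e^(-rΔt)=0.98951
k=7 terminal: V=max(K-S,0) → 65.1221 50.3033 31.9875 9.3496 0.0000 0.0000 0.0000 0.0000
k=6: j=0 S=69.8152 intr=58.1048 cont=56.8752 V=58.1048[EX]; j=1 S=86.2900 intr=41.6300 cont=40.4267 V=41.6300[EX]; j=2 S=106.6525 intr=21.2675 cont=20.0968 V=21.2675[EX]; j=3 S=131.8200 intr=0.0000 cont=4.4792 V=4.4792[hold]; j=4 S=162.9265 intr=0.0000 cont=0.0000 V=0.0000[hold]; j=5 S=201.3734 intr=0.0000 cont=0.0000 V=0.0000[hold]; j=6 S=248.8928 intr=0.0000 cont=0.0000 V=0.0000[hold]  S*(6)=106.6525
k=5: j=0 S=77.6167 intr=50.3033 cont=49.0861 V=50.3033[EX]; j=1 S=95.9325 intr=31.9875 cont=30.7997 V=31.9875[EX]; j=2 S=118.5704 intr=9.3496 cont=12.4751 V=12.4751[hold]; j=3 S=146.5502 intr=0.0000 cont=2.1459 V=2.1459[hold]; j=4 S=181.1327 intr=0.0000 cont=0.0000 V=0.0000[hold]; j=5 S=223.8758 intr=0.0000 cont=0.0000 V=0.0000[hold]  S*(5)=95.9325
k=4: j=0 S=86.2900 intr=41.6300 cont=40.4267 V=41.6300[EX]; j=1 S=106.6525 intr=21.2675 cont=21.6922 V=21.6922[hold]; j=2 S=131.8200 intr=0.0000 cont=7.0718 V=7.0718[hold]; j=3 S=162.9265 intr=0.0000 cont=1.0280 V=1.0280[hold]; j=4 S=201.3734 intr=0.0000 cont=0.0000 V=0.0000[hold]  S*(4)=86.2900
k=3: j=0 S=95.9325 intr=31.9875 cont=31.0164 V=31.9875[EX]; j=1 S=118.5704 intr=9.3496 cont=14.0019 V=14.0019[hold]; j=2 S=146.5502 intr=0.0000 cont=3.9127 V=3.9127[hold]; j=3 S=181.1327 intr=0.0000 cont=0.4925 V=0.4925[hold]  S*(3)=95.9325
k=2: j=0 S=106.6525 intr=21.2675 cont=22.4716 V=22.4716[hold]; j=1 S=131.8200 intr=0.0000 cont=8.7052 V=8.7052[hold]; j=2 S=162.9265 intr=0.0000 cont=2.1259 V=2.1259[hold]  S*(2)=-
k=1: j=0 S=118.5704 intr=9.3496 cont=15.2090 V=15.2090[hold]; j=1 S=146.5502 intr=0.0000 cont=5.2556 V=5.2556[hold]  S*(1)=-
k=0: j=0 S=131.8200 intr=0.0000 cont=9.9689 V=9.9689[hold]  S*(0)=-

price = 9.9689
boundary = - - - 95.9325 86.2900 95.9325 106.6525
tree:
9.9689
15.2090 5.2556
22.4716 8.7052 2.1259
31.9875 14.0019 3.9127 0.4925
41.6300 21.6922 7.0718 1.0280 0.0000
50.3033 31.9875 12.4751 2.1459 0.0000 0.0000
58.1048 41.6300 21.2675 4.4792 0.0000 0.0000 0.0000
65.1221 50.3033 31.9875 9.3496 0.0000 0.0000 0.0000 0.0000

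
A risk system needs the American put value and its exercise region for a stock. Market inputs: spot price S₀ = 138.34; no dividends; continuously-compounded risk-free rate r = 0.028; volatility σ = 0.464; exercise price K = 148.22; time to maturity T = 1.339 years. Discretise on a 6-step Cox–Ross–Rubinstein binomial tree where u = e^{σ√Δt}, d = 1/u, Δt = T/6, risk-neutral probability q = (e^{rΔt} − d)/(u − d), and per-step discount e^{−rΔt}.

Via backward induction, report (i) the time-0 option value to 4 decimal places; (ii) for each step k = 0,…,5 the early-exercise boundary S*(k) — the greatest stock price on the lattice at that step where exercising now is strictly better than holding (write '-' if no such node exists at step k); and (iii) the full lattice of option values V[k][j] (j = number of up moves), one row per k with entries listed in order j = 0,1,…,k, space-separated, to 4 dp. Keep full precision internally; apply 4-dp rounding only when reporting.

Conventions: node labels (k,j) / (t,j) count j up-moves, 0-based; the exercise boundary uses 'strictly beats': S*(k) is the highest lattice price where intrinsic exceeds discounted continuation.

price = 33.0245
boundary = - - - 71.6739 89.2394 111.1097
tree:
33.0245
45.3985 18.9258
60.2376 28.5700 7.8444
76.5461 41.8838 13.3055 1.5302
90.6541 58.9806 22.3527 2.8494 0.0000
101.9851 76.5461 37.1103 5.3059 0.0000 0.0000
111.0858 90.6541 58.9806 9.8800 0.0000 0.0000 0.0000

Δt=0.22317, u=1.24508, d=0.80316, q=0.45960, disc=e^(-rΔt)=0.99377
k=6 terminal: V=max(K-S,0) → 111.0858 90.6541 58.9806 9.8800 0.0000 0.0000 0.0000
k=5: j=0 S=46.2349 intr=101.9851 cont=101.0618 V=101.9851[EX]; j=1 S=71.6739 intr=76.5461 cont=75.6228 V=76.5461[EX]; j=2 S=111.1097 intr=37.1103 cont=36.1870 V=37.1103[EX]; j=3 S=172.2437 intr=0.0000 cont=5.3059 V=5.3059[hold]; j=4 S=267.0144 intr=0.0000 cont=0.0000 V=0.0000[hold]; j=5 S=413.9290 intr=0.0000 cont=0.0000 V=0.0000[hold]  S*(5)=111.1097
k=4: j=0 S=57.5659 intr=90.6541 cont=89.7308 V=90.6541[EX]; j=1 S=89.2394 intr=58.9806 cont=58.0573 V=58.9806[EX]; j=2 S=138.3400 intr=9.8800 cont=22.3527 V=22.3527[hold]; j=3 S=214.4564 intr=0.0000 cont=2.8494 V=2.8494[hold]; j=4 S=332.4530 intr=0.0000 cont=0.0000 V=0.0000[hold]  S*(4)=89.2394
k=3: j=0 S=71.6739 intr=76.5461 cont=75.6228 V=76.5461[EX]; j=1 S=111.1097 intr=37.1103 cont=41.8838 V=41.8838[hold]; j=2 S=172.2437 intr=0.0000 cont=13.3055 V=13.3055[hold]; j=3 S=267.0144 intr=0.0000 cont=1.5302 V=1.5302[hold]  S*(3)=71.6739
k=2: j=0 S=89.2394 intr=58.9806 cont=60.2376 V=60.2376[hold]; j=1 S=138.3400 intr=9.8800 cont=28.5700 V=28.5700[hold]; j=2 S=214.4564 intr=0.0000 cont=7.8444 V=7.8444[hold]  S*(2)=-
k=1: j=0 S=111.1097 intr=37.1103 cont=45.3985 V=45.3985[hold]; j=1 S=172.2437 intr=0.0000 cont=18.9258 V=18.9258[hold]  S*(1)=-
k=0: j=0 S=138.3400 intr=9.8800 cont=33.0245 V=33.0245[hold]  S*(0)=-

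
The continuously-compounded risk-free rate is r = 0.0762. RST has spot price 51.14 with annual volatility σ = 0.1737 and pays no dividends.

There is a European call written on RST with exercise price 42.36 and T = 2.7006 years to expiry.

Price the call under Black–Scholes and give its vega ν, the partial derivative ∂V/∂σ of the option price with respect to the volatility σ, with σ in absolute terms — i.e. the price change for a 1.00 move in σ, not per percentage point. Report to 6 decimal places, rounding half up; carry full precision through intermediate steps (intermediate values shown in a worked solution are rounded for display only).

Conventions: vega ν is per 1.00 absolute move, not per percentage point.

σ√T = 0.1737·√2.7006 = 0.285450
d₁ = (ln(S/K) + (r+σ²/2)T) / (σ√T) = (ln(51.14/42.36) + (0.0762+0.1737²/2)·2.7006) / 0.285450 = (0.188362 + 0.246527) / 0.285450 = 1.523521
d₂ = d₁ − σ√T = 1.523521 − 0.285450 = 1.238071
e^{−rT} = 0.814007
N(d₁) = 0.936186,  N(d₂) = 0.892155
Call price V = S·N(d₁) − K·e^{−rT}·N(d₂) = 47.876542 − 30.762721 = 17.113822
φ(d₁) = (1/√(2π))·e^{−d₁²/2} = 0.124993
ν = S·φ(d₁)·√T = 10.504536

price = 17.113822
ν = 10.504536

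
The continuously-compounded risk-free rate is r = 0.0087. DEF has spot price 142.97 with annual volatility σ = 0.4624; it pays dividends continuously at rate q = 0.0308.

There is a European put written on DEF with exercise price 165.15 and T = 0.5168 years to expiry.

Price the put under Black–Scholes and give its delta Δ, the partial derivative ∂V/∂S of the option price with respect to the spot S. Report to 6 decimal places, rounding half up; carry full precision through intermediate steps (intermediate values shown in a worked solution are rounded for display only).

σ√T = 0.4624·√0.5168 = 0.332414
d₁ = (ln(S/K) + (r−q+σ²/2)T) / (σ√T) = (ln(142.97/165.15) + (0.0087−0.0308+0.4624²/2)·0.5168) / 0.332414 = (-0.144219 + 0.043828) / 0.332414 = -0.302007
d₂ = d₁ − σ√T = -0.302007 − 0.332414 = -0.634420
e^{−rT} = 0.995514
e^{−qT} = 0.984209
N(−d₁) = 0.618676,  N(−d₂) = 0.737097
Put price V = K·e^{−rT}·N(−d₂) − S·e^{−qT}·N(−d₁) = 121.185429 − 87.055386 = 34.130043
Δ = −e^{−qT}·N(−d₁) = -0.608907

price = 34.130043
Δ = -0.608907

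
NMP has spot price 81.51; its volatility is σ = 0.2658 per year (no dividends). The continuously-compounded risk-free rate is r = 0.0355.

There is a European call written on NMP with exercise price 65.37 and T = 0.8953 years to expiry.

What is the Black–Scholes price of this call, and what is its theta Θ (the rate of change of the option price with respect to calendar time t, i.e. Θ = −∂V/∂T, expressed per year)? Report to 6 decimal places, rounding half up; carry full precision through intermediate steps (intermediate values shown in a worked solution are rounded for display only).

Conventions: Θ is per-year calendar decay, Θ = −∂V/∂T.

price = 19.672189
Θ = -4.234373

σ√T = 0.2658·√0.8953 = 0.251501
d₁ = (ln(S/K) + (r+σ²/2)T) / (σ√T) = (ln(81.51/65.37) + (0.0355+0.2658²/2)·0.8953) / 0.251501 = (0.220662 + 0.063409) / 0.251501 = 1.129507
d₂ = d₁ − σ√T = 1.129507 − 0.251501 = 0.878006
e^{−rT} = 0.968717
N(d₁) = 0.870658,  N(d₂) = 0.810030
Call price V = S·N(d₁) − K·e^{−rT}·N(d₂) = 70.967325 − 51.295137 = 19.672189
φ(d₁) = (1/√(2π))·e^{−d₁²/2} = 0.210803
Θ = −S·φ(d₁)·σ/(2√T) − r·K·e^{−rT}·N(d₂) = −2.413395 − 1.820977 = -4.234373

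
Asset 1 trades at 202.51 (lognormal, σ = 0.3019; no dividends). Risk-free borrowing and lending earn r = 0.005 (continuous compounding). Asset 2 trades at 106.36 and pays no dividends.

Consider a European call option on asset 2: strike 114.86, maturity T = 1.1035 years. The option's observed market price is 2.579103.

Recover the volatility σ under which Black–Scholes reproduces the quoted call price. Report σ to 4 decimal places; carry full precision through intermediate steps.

At σ = 0.1227 the Black–Scholes value reproduces the quote:
σ√T = 0.1227·√1.1035 = 0.128893
d₁ = (ln(S/K) + (r+σ²/2)T) / (σ√T) = (ln(106.36/114.86) + (0.005+0.1227²/2)·1.1035) / 0.128893 = (-0.076884 + 0.013824) / 0.128893 = -0.489243
d₂ = d₁ − σ√T = -0.489243 − 0.128893 = -0.618136
e^{−rT} = 0.994498
N(d₁) = 0.312335,  N(d₂) = 0.268243
V = S·N(d₁) − K·e^{−rT}·N(d₂) = 33.219941 − 30.640838 = 2.579103 (the quoted price), and the Black–Scholes price is strictly increasing in σ, so σ is unique

sigma = 0.1227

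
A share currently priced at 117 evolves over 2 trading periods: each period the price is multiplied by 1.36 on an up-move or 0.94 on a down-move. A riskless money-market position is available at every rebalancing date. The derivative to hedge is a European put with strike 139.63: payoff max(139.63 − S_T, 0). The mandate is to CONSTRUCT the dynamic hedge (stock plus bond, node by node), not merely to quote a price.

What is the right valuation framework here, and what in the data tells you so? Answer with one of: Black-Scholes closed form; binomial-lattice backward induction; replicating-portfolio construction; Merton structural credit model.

framework: replicating-portfolio construction

Key observation: a price alone would not answer the question — the per-node share/bond construction on the spot-117, 1.36/0.94 tree is required, and only the replicating-portfolio method yields it.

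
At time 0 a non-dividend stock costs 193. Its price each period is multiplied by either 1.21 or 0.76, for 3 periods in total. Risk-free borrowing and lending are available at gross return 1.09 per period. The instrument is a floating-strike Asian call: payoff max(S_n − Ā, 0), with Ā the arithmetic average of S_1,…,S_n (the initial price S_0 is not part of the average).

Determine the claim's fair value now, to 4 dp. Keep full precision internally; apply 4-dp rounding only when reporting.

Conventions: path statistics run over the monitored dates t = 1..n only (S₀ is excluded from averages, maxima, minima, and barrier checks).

price = 21.7524

Under the martingale measure an up-move has probability p* = 0.7333; value the claim as the probability-weighted average of per-path payoffs, discounted 3 periods at R = 1.09.
Enumerate all 2^3 = 8 price paths (U = up ×1.21, D = down ×0.76); each path with k up-moves has probability p*^k·(1−p*)^(3−k).
DDD: Ā=114.2931, payoff=0.0000, prob=0.018963
UDD: Ā=181.9666, payoff=0.0000, prob=0.052148
DUD: Ā=153.0166, payoff=0.0000, prob=0.052148
UUD: Ā=243.6185, payoff=0.0000, prob=0.143407
DDU: Ā=131.0146, payoff=3.8724, prob=0.052148
UDU: Ā=208.5890, payoff=6.1652, prob=0.143407
DUU: Ā=179.6390, payoff=35.1152, prob=0.143407
UUU: Ā=286.0042, payoff=55.9071, prob=0.394370
Price = Σ prob·payoff / R^3 = 28.169945 / 1.295029 = 21.7524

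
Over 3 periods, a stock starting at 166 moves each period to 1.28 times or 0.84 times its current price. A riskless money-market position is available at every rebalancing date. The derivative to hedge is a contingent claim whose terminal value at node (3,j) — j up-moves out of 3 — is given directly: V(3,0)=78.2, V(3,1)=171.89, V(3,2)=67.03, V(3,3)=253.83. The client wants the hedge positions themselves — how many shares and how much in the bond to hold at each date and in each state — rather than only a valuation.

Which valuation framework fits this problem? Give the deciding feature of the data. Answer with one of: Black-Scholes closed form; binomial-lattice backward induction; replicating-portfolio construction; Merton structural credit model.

framework: replicating-portfolio construction

Key observation: what is demanded is not a single number but the (Δ, B) position at each node of the 1.28/0.84 tree starting at 166; constructing those positions is the replicating-portfolio method.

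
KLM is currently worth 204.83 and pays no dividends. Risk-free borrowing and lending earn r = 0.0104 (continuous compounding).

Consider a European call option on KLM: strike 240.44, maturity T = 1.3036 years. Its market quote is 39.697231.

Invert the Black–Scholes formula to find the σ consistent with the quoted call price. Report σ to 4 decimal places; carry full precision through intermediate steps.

At σ = 0.5498 the Black–Scholes value reproduces the quote:
σ√T = 0.5498·√1.3036 = 0.627736
d₁ = (ln(S/K) + (r+σ²/2)T) / (σ√T) = (ln(204.83/240.44) + (0.0104+0.5498²/2)·1.3036) / 0.627736 = (-0.160290 + 0.210584) / 0.627736 = 0.080119
d₂ = d₁ − σ√T = 0.080119 − 0.627736 = -0.547617
e^{−rT} = 0.986534
N(d₁) = 0.531929,  N(d₂) = 0.291977
V = S·N(d₁) − K·e^{−rT}·N(d₂) = 108.954928 − 69.257696 = 39.697231 (the observed quote) — the price is monotone increasing in volatility, hence this σ is the only solution

sigma = 0.5498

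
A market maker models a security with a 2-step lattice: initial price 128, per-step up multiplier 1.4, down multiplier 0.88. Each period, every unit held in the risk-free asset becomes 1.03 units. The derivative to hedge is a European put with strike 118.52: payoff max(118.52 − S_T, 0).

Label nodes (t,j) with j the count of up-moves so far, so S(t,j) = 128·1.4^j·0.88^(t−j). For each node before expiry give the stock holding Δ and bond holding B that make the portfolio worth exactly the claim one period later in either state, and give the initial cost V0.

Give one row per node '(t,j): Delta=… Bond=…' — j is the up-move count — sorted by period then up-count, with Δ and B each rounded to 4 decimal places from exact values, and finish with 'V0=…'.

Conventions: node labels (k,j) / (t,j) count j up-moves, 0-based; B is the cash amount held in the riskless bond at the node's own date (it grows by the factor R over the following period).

(0,0): Delta=-0.2013 Bond=35.0250
(1,0): Delta=-0.3312 Bond=50.7011
(1,1): Delta=0.0000 Bond=0.0000
V0=9.2566

Under the risk-neutral measure, an up-move has probability p* = (R−d)/(u−d) = 0.2885 and values discount at R = 1.03.
Expiry values: V(2,0)=19.3968, V(2,1)=0.0000, V(2,2)=0.0000
Node (1,0) S=112.6400: V=(p*·0.0000+(1−p*)·19.3968)/1.03=13.3996; Δ=(0.0000−19.3968)/(157.6960−99.1232)=-0.3312; B=V−Δ·S=50.7011
Node (1,1) S=179.2000: V=(p*·0.0000+(1−p*)·0.0000)/1.03=0.0000; Δ=(0.0000−0.0000)/(250.8800−157.6960)=0.0000; B=V−Δ·S=0.0000
Node (0,0) S=128.0000: V=(p*·0.0000+(1−p*)·13.3996)/1.03=9.2566; Δ=(0.0000−13.3996)/(179.2000−112.6400)=-0.2013; B=V−Δ·S=35.0250
Sanity check at the root: Δ(0,0)·S0 + B(0,0) reproduces V0 = 9.2566.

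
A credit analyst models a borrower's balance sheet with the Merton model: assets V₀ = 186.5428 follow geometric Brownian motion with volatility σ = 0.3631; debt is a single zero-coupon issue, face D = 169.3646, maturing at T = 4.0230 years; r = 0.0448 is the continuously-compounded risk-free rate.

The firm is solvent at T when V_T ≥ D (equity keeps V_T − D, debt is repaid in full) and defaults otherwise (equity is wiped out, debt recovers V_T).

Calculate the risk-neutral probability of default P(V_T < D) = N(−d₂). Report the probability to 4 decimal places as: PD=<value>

PD=0.4936

With assets at 186.5428 and a single debt payment of 169.3646 at 4.0230 years:
d₁ = [ln(V₀/D) + (r + σ²/2)T] / (σ√T)
   = [ln(186.5428/169.3646) + (0.0448 + 0.5·0.3631²)·4.0230] / (0.3631·√4.0230)
   = [0.096607 + 0.445430] / 0.728285 = 0.744265
d₂ = d₁ − σ√T = 0.744265 − 0.728285 = 0.015980
risk-neutral PD = N(−d₂) = N(-0.015980) = 0.493625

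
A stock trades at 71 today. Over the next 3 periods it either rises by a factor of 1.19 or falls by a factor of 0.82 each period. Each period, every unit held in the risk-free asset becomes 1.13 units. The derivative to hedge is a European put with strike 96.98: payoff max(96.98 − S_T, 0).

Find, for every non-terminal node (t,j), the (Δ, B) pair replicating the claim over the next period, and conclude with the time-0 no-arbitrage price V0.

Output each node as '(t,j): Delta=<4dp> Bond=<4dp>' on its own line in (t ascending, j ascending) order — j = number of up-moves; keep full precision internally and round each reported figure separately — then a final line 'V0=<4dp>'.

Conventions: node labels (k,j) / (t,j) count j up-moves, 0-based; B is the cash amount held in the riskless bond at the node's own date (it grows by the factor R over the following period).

(0,0): Delta=-0.5257 Bond=42.7734
(1,0): Delta=-1.0000 Bond=75.9496
(1,1): Delta=-0.4624 Bond=42.9889
(2,0): Delta=-1.0000 Bond=85.8230
(2,1): Delta=-1.0000 Bond=85.8230
(2,2): Delta=-0.3907 Bond=41.3687
V0=5.4510

No-arbitrage ⇒ martingale measure with p* = (R−d)/(u−d) = 0.8378.
Payoffs at expiry: V(3,0)=57.8329, V(3,1)=40.1689, V(3,2)=14.5347, V(3,3)=0.0000
  t=2,j=0: stock 47.7404 → up 56.8111 (V=40.1689), down 39.1471 (V=57.8329). Price 38.0826; hedge Δ=-1.0000, bond B=85.8230.
  t=2,j=1: stock 69.2818 → up 82.4453 (V=14.5347), down 56.8111 (V=40.1689). Price 16.5412; hedge Δ=-1.0000, bond B=85.8230.
  t=2,j=2: stock 100.5431 → up 119.6463 (V=0.0000), down 82.4453 (V=14.5347). Price 2.0858; hedge Δ=-0.3907, bond B=41.3687.
  t=1,j=0: stock 58.2200 → up 69.2818 (V=16.5412), down 47.7404 (V=38.0826). Price 17.7296; hedge Δ=-1.0000, bond B=75.9496.
  t=1,j=1: stock 84.4900 → up 100.5431 (V=2.0858), down 69.2818 (V=16.5412). Price 3.9203; hedge Δ=-0.4624, bond B=42.9889.
  t=0,j=0: stock 71.0000 → up 84.4900 (V=3.9203), down 58.2200 (V=17.7296). Price 5.4510; hedge Δ=-0.5257, bond B=42.7734.
Sanity check at the root: Δ(0,0)·S0 + B(0,0) reproduces V0 = 5.4510.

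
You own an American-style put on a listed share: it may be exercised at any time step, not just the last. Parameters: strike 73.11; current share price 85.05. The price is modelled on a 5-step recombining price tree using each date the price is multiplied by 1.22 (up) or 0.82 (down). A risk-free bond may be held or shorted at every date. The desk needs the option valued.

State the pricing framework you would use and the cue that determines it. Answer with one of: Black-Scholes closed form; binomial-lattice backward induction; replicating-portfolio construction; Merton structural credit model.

Key observation: with exercise allowed before expiry on a discrete up/down model (5 steps from spot 85.05), the strike-73.11 put's value must be rolled back through the tree testing early exercise at each node.

framework: binomial-lattice backward induction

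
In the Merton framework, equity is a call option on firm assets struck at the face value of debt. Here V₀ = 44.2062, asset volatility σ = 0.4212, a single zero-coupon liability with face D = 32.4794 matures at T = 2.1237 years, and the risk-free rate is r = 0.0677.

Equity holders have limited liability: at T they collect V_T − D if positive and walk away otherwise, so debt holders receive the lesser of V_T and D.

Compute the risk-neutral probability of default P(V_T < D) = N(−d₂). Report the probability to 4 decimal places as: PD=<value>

Work the structural quantities from V₀ = 44.2062 against face 32.4794:
d₁ = [ln(V₀/D) + (r + σ²/2)T] / (σ√T)
   = [ln(44.2062/32.4794) + (0.0677 + 0.5·0.4212²)·2.1237] / (0.4212·√2.1237)
   = [0.308259 + 0.332157] / 0.613811 = 1.043343
d₂ = d₁ − σ√T = 1.043343 − 0.613811 = 0.429531
risk-neutral PD = N(−d₂) = N(-0.429531) = 0.333768

PD=0.3338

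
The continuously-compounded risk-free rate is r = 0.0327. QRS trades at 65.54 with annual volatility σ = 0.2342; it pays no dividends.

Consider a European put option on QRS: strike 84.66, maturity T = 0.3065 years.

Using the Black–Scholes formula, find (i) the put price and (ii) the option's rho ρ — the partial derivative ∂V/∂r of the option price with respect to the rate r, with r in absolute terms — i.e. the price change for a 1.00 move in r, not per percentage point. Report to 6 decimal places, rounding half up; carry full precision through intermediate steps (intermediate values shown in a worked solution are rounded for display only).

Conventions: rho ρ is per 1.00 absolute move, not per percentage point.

price = 18.382622
ρ = -25.050047

σ√T = 0.2342·√0.3065 = 0.129659
d₁ = (ln(S/K) + (r+σ²/2)T) / (σ√T) = (ln(65.54/84.66) + (0.0327+0.2342²/2)·0.3065) / 0.129659 = (-0.255983 + 0.018428) / 0.129659 = -1.832149
d₂ = d₁ − σ√T = -1.832149 − 0.129659 = -1.961808
e^{−rT} = 0.990028
N(−d₁) = 0.966535,  N(−d₂) = 0.975108
Put price V = K·e^{−rT}·N(−d₂) − S·N(−d₁) = 81.729352 − 63.346730 = 18.382622
ρ = −K·T·e^{−rT}·N(−d₂) = -25.050047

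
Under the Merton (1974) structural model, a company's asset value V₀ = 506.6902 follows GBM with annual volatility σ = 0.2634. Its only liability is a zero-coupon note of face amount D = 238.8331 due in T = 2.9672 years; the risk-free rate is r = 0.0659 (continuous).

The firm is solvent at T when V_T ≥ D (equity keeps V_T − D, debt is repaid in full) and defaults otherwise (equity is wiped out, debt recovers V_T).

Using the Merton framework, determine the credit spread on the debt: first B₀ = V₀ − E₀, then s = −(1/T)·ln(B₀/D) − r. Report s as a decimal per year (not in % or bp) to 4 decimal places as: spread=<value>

spread=0.0016

Equity is a call on the firm's assets struck at D = 238.8331:
d₁ = [ln(V₀/D) + (r + σ²/2)T] / (σ√T)
   = [ln(506.6902/238.8331) + (0.0659 + 0.5·0.2634²)·2.9672] / (0.2634·√2.9672)
   = [0.752135 + 0.298470] / 0.453721 = 2.315529
d₂ = d₁ − σ√T = 2.315529 − 0.453721 = 1.861808
N(d₁) = 0.989708,  N(d₂) = 0.968685,  e^(−rT) = 0.822392
E₀ = V₀·N(d₁) − D·e^(−rT)·N(d₂)
   = 506.6902·0.989708 − 238.8331·0.822392·0.968685 = 311.211722
B₀ = V₀ − E₀ = 506.6902 − 311.211722 = 195.478478
spread = −(1/T)·ln(B₀/D) − r = −(1/2.9672)·ln(195.478478/238.8331) − 0.0659 = 0.00160967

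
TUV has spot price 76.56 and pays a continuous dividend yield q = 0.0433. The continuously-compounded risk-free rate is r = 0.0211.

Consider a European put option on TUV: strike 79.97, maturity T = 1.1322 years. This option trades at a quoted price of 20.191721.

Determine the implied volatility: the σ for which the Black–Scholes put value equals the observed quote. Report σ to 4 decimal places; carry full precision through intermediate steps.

At σ = 0.5535 the Black–Scholes value reproduces the quote:
σ√T = 0.5535·√1.1322 = 0.588951
d₁ = (ln(S/K) + (r−q+σ²/2)T) / (σ√T) = (ln(76.56/79.97) + (0.0211−0.0433+0.5535²/2)·1.1322) / 0.588951 = (-0.043577 + 0.148297) / 0.588951 = 0.177808
d₂ = d₁ − σ√T = 0.177808 − 0.588951 = -0.411143
e^{−rT} = 0.976394
e^{−qT} = 0.952158
N(−d₁) = 0.429437,  N(−d₂) = 0.659516
V = K·e^{−rT}·N(−d₂) − S·e^{−qT}·N(−d₁) = 51.496485 − 31.304764 = 20.191721 (matching the quote); vega is positive throughout, so no other σ reproduces this price

sigma = 0.5535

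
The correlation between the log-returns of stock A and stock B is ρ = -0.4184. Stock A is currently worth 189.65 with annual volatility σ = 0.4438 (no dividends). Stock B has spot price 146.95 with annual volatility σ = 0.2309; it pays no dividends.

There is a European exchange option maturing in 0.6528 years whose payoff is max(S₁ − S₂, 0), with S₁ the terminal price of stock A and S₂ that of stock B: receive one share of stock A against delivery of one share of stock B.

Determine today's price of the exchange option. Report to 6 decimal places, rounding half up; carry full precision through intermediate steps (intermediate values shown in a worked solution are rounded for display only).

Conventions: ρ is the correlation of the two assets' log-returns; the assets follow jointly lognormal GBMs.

σ_eff = √(σ₁² + σ₂² − 2ρσ₁σ₂) = √(0.4438² + 0.2309² − 2·-0.4184·0.4438·0.2309) = 0.579675
d₁ = (ln(S₁/S₂) + (q₂ − q₁ + σ_eff²/2)T) / (σ_eff√T) = (ln(189.65/146.95) + (0.0 − 0.0 + 0.168012)·0.6528) / 0.468354 = 0.778824
d₂ = d₁ − σ_eff√T = 0.778824 − 0.468354 = 0.310470
N(d₁) = 0.781958,  N(d₂) = 0.621898
V = S₁·e^{−q₁T}·N(d₁) − S₂·e^{−q₂T}·N(d₂) = 148.298411 − 91.387941 = 56.910470
Key observation: r never enters — measured in units of stock B, the claim is a call on S₁/S₂ struck at 1, so only the dividend yields and σ_eff matter.

exchange price = 56.910470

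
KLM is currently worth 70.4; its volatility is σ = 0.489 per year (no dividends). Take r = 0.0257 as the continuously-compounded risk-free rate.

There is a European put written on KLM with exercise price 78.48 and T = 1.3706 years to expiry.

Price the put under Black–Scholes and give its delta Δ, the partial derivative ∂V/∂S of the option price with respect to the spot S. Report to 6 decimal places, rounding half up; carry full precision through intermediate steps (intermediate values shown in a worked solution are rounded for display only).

price = 19.279277
Δ = -0.437235

σ√T = 0.489·√1.3706 = 0.572485
d₁ = (ln(S/K) + (r+σ²/2)T) / (σ√T) = (ln(70.4/78.48) + (0.0257+0.489²/2)·1.3706) / 0.572485 = (-0.108651 + 0.199094) / 0.572485 = 0.157984
d₂ = d₁ − σ√T = 0.157984 − 0.572485 = -0.414501
e^{−rT} = 0.965389
N(−d₁) = 0.437235,  N(−d₂) = 0.660746
Put price V = K·e^{−rT}·N(−d₂) − S·N(−d₁) = 50.060600 − 30.781323 = 19.279277
Δ = −N(−d₁) = -0.437235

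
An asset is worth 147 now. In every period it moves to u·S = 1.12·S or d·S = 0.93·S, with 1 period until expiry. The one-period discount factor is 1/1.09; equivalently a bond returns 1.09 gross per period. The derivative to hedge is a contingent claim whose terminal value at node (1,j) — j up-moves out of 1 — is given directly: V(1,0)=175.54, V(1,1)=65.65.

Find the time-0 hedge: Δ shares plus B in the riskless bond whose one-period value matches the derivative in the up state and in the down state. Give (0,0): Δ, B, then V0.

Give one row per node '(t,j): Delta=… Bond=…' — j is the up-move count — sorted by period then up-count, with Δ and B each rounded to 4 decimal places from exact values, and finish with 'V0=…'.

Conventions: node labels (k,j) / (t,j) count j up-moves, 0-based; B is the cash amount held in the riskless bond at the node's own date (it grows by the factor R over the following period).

Risk-neutral probability p* = (R−d)/(u−d) = (1.09−0.93)/(1.12−0.93) = 0.8421.
At maturity the claim pays: V(1,0)=175.5400, V(1,1)=65.6500
  t=0,j=0: stock 147.0000 → up 164.6400 (V=65.6500), down 136.7100 (V=175.5400). Price 76.1478; hedge Δ=-3.9345, bond B=654.5162.
As a check, the time-0 holding Δ(0,0)·S0 + B(0,0) comes to 76.1478 — exactly V0.

(0,0): Delta=-3.9345 Bond=654.5162
V0=76.1478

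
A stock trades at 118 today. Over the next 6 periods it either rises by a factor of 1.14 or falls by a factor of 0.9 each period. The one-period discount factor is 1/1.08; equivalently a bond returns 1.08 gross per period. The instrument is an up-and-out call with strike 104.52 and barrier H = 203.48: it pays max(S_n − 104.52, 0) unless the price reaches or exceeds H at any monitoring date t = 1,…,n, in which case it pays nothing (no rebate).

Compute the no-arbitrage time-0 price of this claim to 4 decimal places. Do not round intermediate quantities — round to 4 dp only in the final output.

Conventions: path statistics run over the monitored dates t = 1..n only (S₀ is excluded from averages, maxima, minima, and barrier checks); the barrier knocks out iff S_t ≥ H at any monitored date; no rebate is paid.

price = 12.5428

With p* = (R−d)/(u−d) = 0.7500, sum probability × payoff across the paths and divide by R^6.
Enumerate all 2^6 = 64 price paths (U = up ×1.14, D = down ×0.9); each path with k up-moves has probability p*^k·(1−p*)^(6−k).
DDDDDD: M=106.2000, payoff=0.0000, prob=0.000244
UDDDDD: M=134.5200, payoff=0.0000, prob=0.000732
DUDDDD: M=121.0680, payoff=0.0000, prob=0.000732
UUDDDD: M=153.3528, payoff=0.0000, prob=0.002197
DDUDDD: M=108.9612, payoff=0.0000, prob=0.000732
UDUDDD: M=138.0175, payoff=0.0000, prob=0.002197
DUUDDD: M=138.0175, payoff=0.0000, prob=0.002197
UUUDDD: M=174.8222, payoff=22.9254, prob=0.006592
DDDUDD: M=106.2000, payoff=0.0000, prob=0.000732
UDDUDD: M=134.5200, payoff=0.0000, prob=0.002197
DUDUDD: M=124.2158, payoff=0.0000, prob=0.002197
UUDUDD: M=157.3400, payoff=22.9254, prob=0.006592
DDUUDD: M=124.2158, payoff=0.0000, prob=0.002197
UDUUDD: M=157.3400, payoff=22.9254, prob=0.006592
DUUUDD: M=157.3400, payoff=22.9254, prob=0.006592
UUUUDD: M=199.2973, payoff=56.9108, prob=0.019775
DDDDUD: M=106.2000, payoff=0.0000, prob=0.000732
UDDDUD: M=134.5200, payoff=0.0000, prob=0.002197
DUDDUD: M=121.0680, payoff=0.0000, prob=0.002197
UUDDUD: M=153.3528, payoff=22.9254, prob=0.006592
DDUDUD: M=111.7942, payoff=0.0000, prob=0.002197
UDUDUD: M=141.6060, payoff=22.9254, prob=0.006592
DUUDUD: M=141.6060, payoff=22.9254, prob=0.006592
UUUDUD: M=179.3676, payoff=56.9108, prob=0.019775
DDDUUD: M=111.7942, payoff=0.0000, prob=0.002197
UDDUUD: M=141.6060, payoff=22.9254, prob=0.006592
DUDUUD: M=141.6060, payoff=22.9254, prob=0.006592
UUDUUD: M=179.3676, payoff=56.9108, prob=0.019775
DDUUUD: M=141.6060, payoff=22.9254, prob=0.006592
UDUUUD: M=179.3676, payoff=56.9108, prob=0.019775
DUUUUD: M=179.3676, payoff=56.9108, prob=0.019775
UUUUUD: M=227.1989, payoff=0.0000, prob=0.059326
DDDDDU: M=106.2000, payoff=0.0000, prob=0.000732
UDDDDU: M=134.5200, payoff=0.0000, prob=0.002197
DUDDDU: M=121.0680, payoff=0.0000, prob=0.002197
UUDDDU: M=153.3528, payoff=22.9254, prob=0.006592
DDUDDU: M=108.9612, payoff=0.0000, prob=0.002197
UDUDDU: M=138.0175, payoff=22.9254, prob=0.006592
DUUDDU: M=138.0175, payoff=22.9254, prob=0.006592
UUUDDU: M=174.8222, payoff=56.9108, prob=0.019775
DDDUDU: M=106.2000, payoff=0.0000, prob=0.002197
UDDUDU: M=134.5200, payoff=22.9254, prob=0.006592
DUDUDU: M=127.4454, payoff=22.9254, prob=0.006592
UUDUDU: M=161.4308, payoff=56.9108, prob=0.019775
DDUUDU: M=127.4454, payoff=22.9254, prob=0.006592
UDUUDU: M=161.4308, payoff=56.9108, prob=0.019775
DUUUDU: M=161.4308, payoff=56.9108, prob=0.019775
UUUUDU: M=204.4790, payoff=0.0000, prob=0.059326
DDDDUU: M=106.2000, payoff=0.0000, prob=0.002197
UDDDUU: M=134.5200, payoff=22.9254, prob=0.006592
DUDDUU: M=127.4454, payoff=22.9254, prob=0.006592
UUDDUU: M=161.4308, payoff=56.9108, prob=0.019775
DDUDUU: M=127.4454, payoff=22.9254, prob=0.006592
UDUDUU: M=161.4308, payoff=56.9108, prob=0.019775
DUUDUU: M=161.4308, payoff=56.9108, prob=0.019775
UUUDUU: M=204.4790, payoff=0.0000, prob=0.059326
DDDUUU: M=127.4454, payoff=22.9254, prob=0.006592
UDDUUU: M=161.4308, payoff=56.9108, prob=0.019775
DUDUUU: M=161.4308, payoff=56.9108, prob=0.019775
UUDUUU: M=204.4790, payoff=0.0000, prob=0.059326
DDUUUU: M=161.4308, payoff=56.9108, prob=0.019775
UDUUUU: M=204.4790, payoff=0.0000, prob=0.059326
DUUUUU: M=204.4790, payoff=0.0000, prob=0.059326
UUUUUU: M=259.0068, payoff=0.0000, prob=0.177979
Price = Σ prob·payoff / R^6 = 19.903892 / 1.586874 = 12.5428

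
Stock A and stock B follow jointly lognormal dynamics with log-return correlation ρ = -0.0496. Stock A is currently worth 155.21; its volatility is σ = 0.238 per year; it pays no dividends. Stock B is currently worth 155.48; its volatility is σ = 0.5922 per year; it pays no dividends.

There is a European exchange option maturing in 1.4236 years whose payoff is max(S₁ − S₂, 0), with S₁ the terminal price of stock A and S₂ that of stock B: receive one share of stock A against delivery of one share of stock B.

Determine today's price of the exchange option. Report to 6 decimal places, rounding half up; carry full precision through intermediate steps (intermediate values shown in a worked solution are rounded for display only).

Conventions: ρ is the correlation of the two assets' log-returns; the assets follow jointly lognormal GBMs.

exchange price = 46.688726

σ_eff = √(σ₁² + σ₂² − 2ρσ₁σ₂) = √(0.238² + 0.5922² − 2·-0.0496·0.238·0.5922) = 0.649097
d₁ = (ln(S₁/S₂) + (q₂ − q₁ + σ_eff²/2)T) / (σ_eff√T) = (ln(155.21/155.48) + (0.0 − 0.0 + 0.210663)·1.4236) / 0.774468 = 0.384990
d₂ = d₁ − σ_eff√T = 0.384990 − 0.774468 = -0.389478
N(d₁) = 0.649877,  N(d₂) = 0.348461
V = S₁·e^{−q₁T}·N(d₁) − S₂·e^{−q₂T}·N(d₂) = 100.867482 − 54.178756 = 46.688726
Key observation: the rate r is irrelevant here: denominating values in stock B turns the exchange into a ratio option on S₁/S₂, and discounting at r drops out.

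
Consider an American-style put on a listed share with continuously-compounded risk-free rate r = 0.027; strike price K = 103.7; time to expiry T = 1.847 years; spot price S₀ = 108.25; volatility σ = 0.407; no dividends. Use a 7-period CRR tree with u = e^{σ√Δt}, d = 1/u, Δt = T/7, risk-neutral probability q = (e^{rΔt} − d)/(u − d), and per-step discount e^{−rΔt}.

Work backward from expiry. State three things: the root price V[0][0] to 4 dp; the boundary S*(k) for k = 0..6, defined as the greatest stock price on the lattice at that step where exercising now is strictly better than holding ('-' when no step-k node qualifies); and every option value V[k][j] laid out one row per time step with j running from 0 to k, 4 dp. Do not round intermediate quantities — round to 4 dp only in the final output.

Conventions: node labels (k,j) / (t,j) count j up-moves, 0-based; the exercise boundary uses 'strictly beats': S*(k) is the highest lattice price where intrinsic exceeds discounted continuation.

Δt=0.26386  u=1.23252  d=0.81134  q=0.46490  discount=0.99290
step 7 (expiry): payoffs max(K−S,0) = 78.6469 65.6415 45.8848 15.8721 0.0000 0.0000 0.0000 0.0000
step 6: (k=6,j=0): S=30.8785, K−S=72.8215, hold=72.0853 ⇒ V=72.8215 exercise | (k=6,j=1): S=46.9080, K−S=56.7920, hold=56.0559 ⇒ V=56.7920 exercise | (k=6,j=2): S=71.2586, K−S=32.4414, hold=31.7052 ⇒ V=32.4414 exercise | (k=6,j=3): S=108.2500, K−S=0.0000, hold=8.4329 ⇒ V=8.4329 continue | (k=6,j=4): S=164.4441, K−S=0.0000, hold=0.0000 ⇒ V=0.0000 continue | (k=6,j=5): S=249.8095, K−S=0.0000, hold=0.0000 ⇒ V=0.0000 continue | (k=6,j=6): S=379.4892, K−S=0.0000, hold=0.0000 ⇒ V=0.0000 continue  boundary S*=71.2586
step 5: (k=5,j=0): S=38.0585, K−S=65.6415, hold=64.9054 ⇒ V=65.6415 exercise | (k=5,j=1): S=57.8152, K−S=45.8848, hold=45.1486 ⇒ V=45.8848 exercise | (k=5,j=2): S=87.8279, K−S=15.8721, hold=21.1288 ⇒ V=21.1288 continue | (k=5,j=3): S=133.4207, K−S=0.0000, hold=4.4804 ⇒ V=4.4804 continue | (k=5,j=4): S=202.6813, K−S=0.0000, hold=0.0000 ⇒ V=0.0000 continue | (k=5,j=5): S=307.8961, K−S=0.0000, hold=0.0000 ⇒ V=0.0000 continue  boundary S*=57.8152
step 4: (k=4,j=0): S=46.9080, K−S=56.7920, hold=56.0559 ⇒ V=56.7920 exercise | (k=4,j=1): S=71.2586, K−S=32.4414, hold=34.1317 ⇒ V=34.1317 continue | (k=4,j=2): S=108.2500, K−S=0.0000, hold=13.2939 ⇒ V=13.2939 continue | (k=4,j=3): S=164.4441, K−S=0.0000, hold=2.3805 ⇒ V=2.3805 continue | (k=4,j=4): S=249.8095, K−S=0.0000, hold=0.0000 ⇒ V=0.0000 continue  boundary S*=46.9080
step 3: (k=3,j=0): S=57.8152, K−S=45.8848, hold=45.9289 ⇒ V=45.9289 continue | (k=3,j=1): S=87.8279, K−S=15.8721, hold=24.2707 ⇒ V=24.2707 continue | (k=3,j=2): S=133.4207, K−S=0.0000, hold=8.1619 ⇒ V=8.1619 continue | (k=3,j=3): S=202.6813, K−S=0.0000, hold=1.2647 ⇒ V=1.2647 continue  boundary S*=-
step 2: (k=2,j=0): S=71.2586, K−S=32.4414, hold=35.6055 ⇒ V=35.6055 continue | (k=2,j=1): S=108.2500, K−S=0.0000, hold=16.6626 ⇒ V=16.6626 continue | (k=2,j=2): S=164.4441, K−S=0.0000, hold=4.9203 ⇒ V=4.9203 continue  boundary S*=-
step 1: (k=1,j=0): S=87.8279, K−S=15.8721, hold=26.6087 ⇒ V=26.6087 continue | (k=1,j=1): S=133.4207, K−S=0.0000, hold=11.1241 ⇒ V=11.1241 continue  boundary S*=-
step 0: (k=0,j=0): S=108.2500, K−S=0.0000, hold=19.2722 ⇒ V=19.2722 continue  boundary S*=-

price = 19.2722
boundary = - - - - 46.9080 57.8152 71.2586
tree:
19.2722
26.6087 11.1241
35.6055 16.6626 4.9203
45.9289 24.2707 8.1619 1.2647
56.7920 34.1317 13.2939 2.3805 0.0000
65.6415 45.8848 21.1288 4.4804 0.0000 0.0000
72.8215 56.7920 32.4414 8.4329 0.0000 0.0000 0.0000
78.6469 65.6415 45.8848 15.8721 0.0000 0.0000 0.0000 0.0000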